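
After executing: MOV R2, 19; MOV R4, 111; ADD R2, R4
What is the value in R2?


Register state trace:
  MOV R2, 19  → R2 = 19
  MOV R4, 111  → R4 = 111
  ADD R2, R4  → R2 = 19 + 111 = 130
Final: R2 = 130

130


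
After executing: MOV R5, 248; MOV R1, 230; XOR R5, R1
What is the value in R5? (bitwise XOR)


Register state trace:
  MOV R5, 248  → R5 = 248 (0b11111000)
  MOV R1, 230  → R1 = 230 (0b11100110)
  XOR R5, R1  → R5 = 248 XOR 230 = 30 (0b00011110)
Final: R5 = 30

30


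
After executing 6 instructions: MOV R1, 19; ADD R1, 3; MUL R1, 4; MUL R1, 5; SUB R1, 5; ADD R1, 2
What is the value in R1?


Register state trace:
  MOV R1, 19  → R1 = 19
  ADD R1, 3  → R1 = 19 + 3 = 22
  MUL R1, 4  → R1 = 22 * 4 = 88
  MUL R1, 5  → R1 = 88 * 5 = 440
  SUB R1, 5  → R1 = 440 - 5 = 435
  ADD R1, 2  → R1 = 435 + 2 = 437
Final: R1 = 437

437


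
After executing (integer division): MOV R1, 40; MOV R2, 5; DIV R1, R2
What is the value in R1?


Register state trace:
  MOV R1, 40  → R1 = 40
  MOV R2, 5  → R2 = 5
  DIV R1, R2  → R1 = 40 // 5 = 8
Final: R1 = 8

8


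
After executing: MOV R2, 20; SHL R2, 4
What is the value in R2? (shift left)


Register state trace:
  MOV R2, 20  → R2 = 20
  SHL R2, 4  → R2 = 20 << 4 = 20 * 2^4 = 320
Final: R2 = 320

320


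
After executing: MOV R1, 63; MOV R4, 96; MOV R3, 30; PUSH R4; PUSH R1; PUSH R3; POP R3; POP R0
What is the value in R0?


Stack trace (top is rightmost):
  MOV R1, 63  → R1 = 63
  MOV R4, 96  → R4 = 96
  MOV R3, 30  → R3 = 30
  PUSH R4  → stack: [96]
  PUSH R1  → stack: [96, 63]
  PUSH R3  → stack: [96, 63, 30]
  POP R3  → R3 = 30, stack: [96, 63]
  POP R0  → R0 = 63, stack: [96]
Final: R0 = 63

63


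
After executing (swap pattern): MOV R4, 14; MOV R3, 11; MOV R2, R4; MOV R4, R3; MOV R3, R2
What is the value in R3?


Register state trace (swap pattern):
  MOV R4, 14  → R4 = 14
  MOV R3, 11  → R3 = 11
  MOV R2, R4  → R2 = 14  (save R4)
  MOV R4, R3  → R4 = 11  (R4 gets R3's value)
  MOV R3, R2  → R3 = 14  (R3 gets saved value)
Final: R3 = 14

14


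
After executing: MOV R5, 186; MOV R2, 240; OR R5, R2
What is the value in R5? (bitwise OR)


Register state trace:
  MOV R5, 186  → R5 = 186 (0b10111010)
  MOV R2, 240  → R2 = 240 (0b11110000)
  OR R5, R2   → R5 = 186 OR 240 = 250 (0b11111010)
Final: R5 = 250

250


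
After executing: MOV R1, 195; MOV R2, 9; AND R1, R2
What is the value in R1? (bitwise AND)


Register state trace:
  MOV R1, 195  → R1 = 195 (0b11000011)
  MOV R2, 9  → R2 = 9 (0b00001001)
  AND R1, R2  → R1 = 195 AND 9 = 1 (0b00000001)
Final: R1 = 1

1


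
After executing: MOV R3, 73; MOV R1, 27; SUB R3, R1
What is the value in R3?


Register state trace:
  MOV R3, 73  → R3 = 73
  MOV R1, 27  → R1 = 27
  SUB R3, R1  → R3 = 73 - 27 = 46
Final: R3 = 46

46


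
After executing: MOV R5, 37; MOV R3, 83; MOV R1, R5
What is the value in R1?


Register state trace:
  MOV R5, 37  → R5 = 37
  MOV R3, 83  → R3 = 83
  MOV R1, R5  → R1 = 37
Final: R1 = 37

37


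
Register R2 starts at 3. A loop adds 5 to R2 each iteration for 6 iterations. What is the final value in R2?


Starting value: R2 = 3
  Iter 1: R2 = 3 + 5 = 8
  Iter 2: R2 = 8 + 5 = 13
  Iter 3: R2 = 13 + 5 = 18
  Iter 4: R2 = 18 + 5 = 23
  Iter 5: R2 = 23 + 5 = 28
  Iter 6: R2 = 28 + 5 = 33
Final: R2 = 33

33


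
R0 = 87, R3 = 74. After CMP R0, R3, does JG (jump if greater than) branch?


Trace:
  R0 = 87, R3 = 74
  CMP R0, R3  → compares 87 vs 74
  JG checks: is 87 greater than 74?
  87 > 74, so condition is true
Branch taken: Yes

Yes


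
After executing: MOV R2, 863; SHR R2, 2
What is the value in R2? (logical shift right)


Register state trace:
  MOV R2, 863  → R2 = 863
  SHR R2, 2  → R2 = 863 >> 2 = 863 // 2^2 = 215
Final: R2 = 215

215


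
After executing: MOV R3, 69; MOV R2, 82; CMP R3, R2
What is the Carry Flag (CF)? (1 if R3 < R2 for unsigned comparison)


Register state trace:
  MOV R3, 69  → R3 = 69
  MOV R2, 82  → R2 = 82
  CMP R3, R2  → unsigned 69 - 82: borrow occurs
  69 < 82, so CF = 1
CF = 1

1


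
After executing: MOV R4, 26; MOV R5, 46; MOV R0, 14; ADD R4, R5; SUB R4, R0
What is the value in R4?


Register state trace:
  MOV R4, 26  → R4 = 26
  MOV R5, 46  → R5 = 46
  MOV R0, 14  → R0 = 14
  ADD R4, R5  → R4 = 26 + 46 = 72
  SUB R4, R0  → R4 = 72 - 14 = 58
Final: R4 = 58

58


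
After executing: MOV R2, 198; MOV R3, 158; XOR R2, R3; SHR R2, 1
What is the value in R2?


Register state trace:
  MOV R2, 198  → R2 = 198 (0b11000110)
  MOV R3, 158  → R3 = 158 (0b10011110)
  XOR R2, R3  → R2 = 198 XOR 158 = 88 (0b01011000)
  SHR R2, 1  → R2 = 88 >> 1 = 44
Final: R2 = 44

44


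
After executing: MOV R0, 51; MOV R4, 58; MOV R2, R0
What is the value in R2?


Register state trace:
  MOV R0, 51  → R0 = 51
  MOV R4, 58  → R4 = 58
  MOV R2, R0  → R2 = 51
Final: R2 = 51

51


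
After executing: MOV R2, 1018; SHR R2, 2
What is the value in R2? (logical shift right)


Register state trace:
  MOV R2, 1018  → R2 = 1018
  SHR R2, 2  → R2 = 1018 >> 2 = 1018 // 2^2 = 254
Final: R2 = 254

254


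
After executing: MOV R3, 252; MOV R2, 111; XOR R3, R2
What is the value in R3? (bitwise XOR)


Register state trace:
  MOV R3, 252  → R3 = 252 (0b11111100)
  MOV R2, 111  → R2 = 111 (0b01101111)
  XOR R3, R2  → R3 = 252 XOR 111 = 147 (0b10010011)
Final: R3 = 147

147


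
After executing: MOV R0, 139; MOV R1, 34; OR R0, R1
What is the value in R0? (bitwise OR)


Register state trace:
  MOV R0, 139  → R0 = 139 (0b10001011)
  MOV R1, 34  → R1 = 34 (0b00100010)
  OR R0, R1   → R0 = 139 OR 34 = 171 (0b10101011)
Final: R0 = 171

171


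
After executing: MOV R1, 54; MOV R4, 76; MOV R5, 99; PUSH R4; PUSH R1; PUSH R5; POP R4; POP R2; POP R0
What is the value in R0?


Stack trace (top is rightmost):
  MOV R1, 54  → R1 = 54
  MOV R4, 76  → R4 = 76
  MOV R5, 99  → R5 = 99
  PUSH R4  → stack: [76]
  PUSH R1  → stack: [76, 54]
  PUSH R5  → stack: [76, 54, 99]
  POP R4  → R4 = 99, stack: [76, 54]
  POP R2  → R2 = 54, stack: [76]
  POP R0  → R0 = 76, stack: []
Final: R0 = 76

76


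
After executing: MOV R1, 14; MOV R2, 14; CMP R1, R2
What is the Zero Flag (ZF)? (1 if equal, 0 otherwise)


Register state trace:
  MOV R1, 14  → R1 = 14
  MOV R2, 14  → R2 = 14
  CMP R1, R2  → computes 14 - 14 = 0
  Result is zero, so values are equal
ZF = 1

1


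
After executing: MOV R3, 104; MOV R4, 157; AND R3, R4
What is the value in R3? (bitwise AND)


Register state trace:
  MOV R3, 104  → R3 = 104 (0b01101000)
  MOV R4, 157  → R4 = 157 (0b10011101)
  AND R3, R4  → R3 = 104 AND 157 = 8 (0b00001000)
Final: R3 = 8

8


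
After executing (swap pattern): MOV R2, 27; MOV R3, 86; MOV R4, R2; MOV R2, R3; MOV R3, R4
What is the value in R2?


Register state trace (swap pattern):
  MOV R2, 27  → R2 = 27
  MOV R3, 86  → R3 = 86
  MOV R4, R2  → R4 = 27  (save R2)
  MOV R2, R3  → R2 = 86  (R2 gets R3's value)
  MOV R3, R4  → R3 = 27  (R3 gets saved value)
Final: R2 = 86

86


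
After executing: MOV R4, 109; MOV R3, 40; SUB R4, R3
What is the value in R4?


Register state trace:
  MOV R4, 109  → R4 = 109
  MOV R3, 40  → R3 = 40
  SUB R4, R3  → R4 = 109 - 40 = 69
Final: R4 = 69

69


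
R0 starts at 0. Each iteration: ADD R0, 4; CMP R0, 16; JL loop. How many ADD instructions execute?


Loop trace (R0 starts at 0, target 16, step 4):
  ADD #1: R0 = 0 + 4 = 4  → 4 < 16, loop
  ADD #2: R0 = 4 + 4 = 8  → 8 < 16, loop
  ADD #3: R0 = 8 + 4 = 12  → 12 < 16, loop
  ADD #4: R0 = 12 + 4 = 16  → 16 >= 16, exit
Total ADD instructions: 4

4


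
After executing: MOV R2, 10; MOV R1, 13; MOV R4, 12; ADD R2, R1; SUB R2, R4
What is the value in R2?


Register state trace:
  MOV R2, 10  → R2 = 10
  MOV R1, 13  → R1 = 13
  MOV R4, 12  → R4 = 12
  ADD R2, R1  → R2 = 10 + 13 = 23
  SUB R2, R4  → R2 = 23 - 12 = 11
Final: R2 = 11

11


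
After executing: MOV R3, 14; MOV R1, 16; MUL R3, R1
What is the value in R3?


Register state trace:
  MOV R3, 14  → R3 = 14
  MOV R1, 16  → R1 = 16
  MUL R3, R1  → R3 = 14 * 16 = 224
Final: R3 = 224

224


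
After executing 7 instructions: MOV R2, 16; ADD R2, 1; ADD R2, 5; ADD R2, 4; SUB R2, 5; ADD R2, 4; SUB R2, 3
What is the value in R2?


Register state trace:
  MOV R2, 16  → R2 = 16
  ADD R2, 1  → R2 = 16 + 1 = 17
  ADD R2, 5  → R2 = 17 + 5 = 22
  ADD R2, 4  → R2 = 22 + 4 = 26
  SUB R2, 5  → R2 = 26 - 5 = 21
  ADD R2, 4  → R2 = 21 + 4 = 25
  SUB R2, 3  → R2 = 25 - 3 = 22
Final: R2 = 22

22


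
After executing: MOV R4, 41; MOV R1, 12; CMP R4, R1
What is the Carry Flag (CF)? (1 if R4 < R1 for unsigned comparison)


Register state trace:
  MOV R4, 41  → R4 = 41
  MOV R1, 12  → R1 = 12
  CMP R4, R1  → unsigned 41 - 12: no borrow
  41 >= 12, so CF = 0
CF = 0

0


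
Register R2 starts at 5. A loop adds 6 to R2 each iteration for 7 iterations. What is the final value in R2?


Starting value: R2 = 5
  Iter 1: R2 = 5 + 6 = 11
  Iter 2: R2 = 11 + 6 = 17
  Iter 3: R2 = 17 + 6 = 23
  Iter 4: R2 = 23 + 6 = 29
  Iter 5: R2 = 29 + 6 = 35
  Iter 6: R2 = 35 + 6 = 41
  Iter 7: R2 = 41 + 6 = 47
Final: R2 = 47

47


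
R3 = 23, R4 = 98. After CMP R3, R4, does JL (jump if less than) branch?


Trace:
  R3 = 23, R4 = 98
  CMP R3, R4  → compares 23 vs 98
  JL checks: is 23 less than 98?
  23 < 98, so condition is true
Branch taken: Yes

Yes


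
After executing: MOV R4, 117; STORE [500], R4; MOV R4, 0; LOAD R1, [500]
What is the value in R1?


Register and memory trace:
  MOV R4, 117  → R4 = 117
  STORE [500], R4  → mem[500] = 117
  MOV R4, 0  → R4 = 0
  LOAD R1, [500]  → R1 = mem[500] = 117
Final: R1 = 117

117


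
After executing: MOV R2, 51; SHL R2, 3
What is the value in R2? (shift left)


Register state trace:
  MOV R2, 51  → R2 = 51
  SHL R2, 3  → R2 = 51 << 3 = 51 * 2^3 = 408
Final: R2 = 408

408


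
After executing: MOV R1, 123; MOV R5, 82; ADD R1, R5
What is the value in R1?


Register state trace:
  MOV R1, 123  → R1 = 123
  MOV R5, 82  → R5 = 82
  ADD R1, R5  → R1 = 123 + 82 = 205
Final: R1 = 205

205


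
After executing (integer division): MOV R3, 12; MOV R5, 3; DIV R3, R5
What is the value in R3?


Register state trace:
  MOV R3, 12  → R3 = 12
  MOV R5, 3  → R5 = 3
  DIV R3, R5  → R3 = 12 // 3 = 4
Final: R3 = 4

4


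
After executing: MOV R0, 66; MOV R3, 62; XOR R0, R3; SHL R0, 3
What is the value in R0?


Register state trace:
  MOV R0, 66  → R0 = 66 (0b01000010)
  MOV R3, 62  → R3 = 62 (0b00111110)
  XOR R0, R3  → R0 = 66 XOR 62 = 124 (0b01111100)
  SHL R0, 3  → R0 = 124 << 3 = 992
Final: R0 = 992

992


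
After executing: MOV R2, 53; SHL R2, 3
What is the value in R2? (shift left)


Register state trace:
  MOV R2, 53  → R2 = 53
  SHL R2, 3  → R2 = 53 << 3 = 53 * 2^3 = 424
Final: R2 = 424

424


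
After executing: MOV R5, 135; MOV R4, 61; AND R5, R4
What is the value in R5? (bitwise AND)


Register state trace:
  MOV R5, 135  → R5 = 135 (0b10000111)
  MOV R4, 61  → R4 = 61 (0b00111101)
  AND R5, R4  → R5 = 135 AND 61 = 5 (0b00000101)
Final: R5 = 5

5


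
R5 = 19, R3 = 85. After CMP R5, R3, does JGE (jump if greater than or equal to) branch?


Trace:
  R5 = 19, R3 = 85
  CMP R5, R3  → compares 19 vs 85
  JGE checks: is 19 greater than or equal to 85?
  19 < 85, so condition is false
Branch taken: No

No


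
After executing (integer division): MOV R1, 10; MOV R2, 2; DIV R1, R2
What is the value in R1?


Register state trace:
  MOV R1, 10  → R1 = 10
  MOV R2, 2  → R2 = 2
  DIV R1, R2  → R1 = 10 // 2 = 5
Final: R1 = 5

5


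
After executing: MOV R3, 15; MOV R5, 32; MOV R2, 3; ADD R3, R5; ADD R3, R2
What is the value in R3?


Register state trace:
  MOV R3, 15  → R3 = 15
  MOV R5, 32  → R5 = 32
  MOV R2, 3  → R2 = 3
  ADD R3, R5  → R3 = 15 + 32 = 47
  ADD R3, R2  → R3 = 47 + 3 = 50
Final: R3 = 50

50


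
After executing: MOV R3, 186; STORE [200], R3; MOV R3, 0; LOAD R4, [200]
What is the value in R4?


Register and memory trace:
  MOV R3, 186  → R3 = 186
  STORE [200], R3  → mem[200] = 186
  MOV R3, 0  → R3 = 0
  LOAD R4, [200]  → R4 = mem[200] = 186
Final: R4 = 186

186


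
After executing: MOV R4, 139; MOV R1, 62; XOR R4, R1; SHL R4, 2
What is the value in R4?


Register state trace:
  MOV R4, 139  → R4 = 139 (0b10001011)
  MOV R1, 62  → R1 = 62 (0b00111110)
  XOR R4, R1  → R4 = 139 XOR 62 = 181 (0b10110101)
  SHL R4, 2  → R4 = 181 << 2 = 724
Final: R4 = 724

724


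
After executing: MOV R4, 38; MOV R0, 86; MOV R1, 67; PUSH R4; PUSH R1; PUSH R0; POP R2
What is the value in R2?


Stack trace (top is rightmost):
  MOV R4, 38  → R4 = 38
  MOV R0, 86  → R0 = 86
  MOV R1, 67  → R1 = 67
  PUSH R4  → stack: [38]
  PUSH R1  → stack: [38, 67]
  PUSH R0  → stack: [38, 67, 86]
  POP R2  → R2 = 86, stack: [38, 67]
Final: R2 = 86

86


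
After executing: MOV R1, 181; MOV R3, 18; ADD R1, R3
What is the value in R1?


Register state trace:
  MOV R1, 181  → R1 = 181
  MOV R3, 18  → R3 = 18
  ADD R1, R3  → R1 = 181 + 18 = 199
Final: R1 = 199

199


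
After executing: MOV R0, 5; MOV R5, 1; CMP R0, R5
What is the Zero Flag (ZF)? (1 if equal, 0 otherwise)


Register state trace:
  MOV R0, 5  → R0 = 5
  MOV R5, 1  → R5 = 1
  CMP R0, R5  → computes 5 - 1 = 4
  Result is nonzero, so values are not equal
ZF = 0

0


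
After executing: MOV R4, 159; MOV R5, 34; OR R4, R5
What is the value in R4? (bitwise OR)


Register state trace:
  MOV R4, 159  → R4 = 159 (0b10011111)
  MOV R5, 34  → R5 = 34 (0b00100010)
  OR R4, R5   → R4 = 159 OR 34 = 191 (0b10111111)
Final: R4 = 191

191


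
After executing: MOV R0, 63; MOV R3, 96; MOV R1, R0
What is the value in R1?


Register state trace:
  MOV R0, 63  → R0 = 63
  MOV R3, 96  → R3 = 96
  MOV R1, R0  → R1 = 63
Final: R1 = 63

63


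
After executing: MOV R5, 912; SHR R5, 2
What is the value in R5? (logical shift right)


Register state trace:
  MOV R5, 912  → R5 = 912
  SHR R5, 2  → R5 = 912 >> 2 = 912 // 2^2 = 228
Final: R5 = 228

228


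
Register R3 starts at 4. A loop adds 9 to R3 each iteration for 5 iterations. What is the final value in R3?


Starting value: R3 = 4
  Iter 1: R3 = 4 + 9 = 13
  Iter 2: R3 = 13 + 9 = 22
  Iter 3: R3 = 22 + 9 = 31
  Iter 4: R3 = 31 + 9 = 40
  Iter 5: R3 = 40 + 9 = 49
Final: R3 = 49

49


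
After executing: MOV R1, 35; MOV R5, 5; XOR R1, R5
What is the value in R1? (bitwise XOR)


Register state trace:
  MOV R1, 35  → R1 = 35 (0b00100011)
  MOV R5, 5  → R5 = 5 (0b00000101)
  XOR R1, R5  → R1 = 35 XOR 5 = 38 (0b00100110)
Final: R1 = 38

38


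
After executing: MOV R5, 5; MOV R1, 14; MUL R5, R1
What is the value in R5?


Register state trace:
  MOV R5, 5  → R5 = 5
  MOV R1, 14  → R1 = 14
  MUL R5, R1  → R5 = 5 * 14 = 70
Final: R5 = 70

70


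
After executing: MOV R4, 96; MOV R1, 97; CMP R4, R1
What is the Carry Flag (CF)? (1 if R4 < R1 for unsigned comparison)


Register state trace:
  MOV R4, 96  → R4 = 96
  MOV R1, 97  → R1 = 97
  CMP R4, R1  → unsigned 96 - 97: borrow occurs
  96 < 97, so CF = 1
CF = 1

1


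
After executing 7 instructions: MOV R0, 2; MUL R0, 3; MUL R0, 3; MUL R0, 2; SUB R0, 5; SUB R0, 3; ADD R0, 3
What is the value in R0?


Register state trace:
  MOV R0, 2  → R0 = 2
  MUL R0, 3  → R0 = 2 * 3 = 6
  MUL R0, 3  → R0 = 6 * 3 = 18
  MUL R0, 2  → R0 = 18 * 2 = 36
  SUB R0, 5  → R0 = 36 - 5 = 31
  SUB R0, 3  → R0 = 31 - 3 = 28
  ADD R0, 3  → R0 = 28 + 3 = 31
Final: R0 = 31

31


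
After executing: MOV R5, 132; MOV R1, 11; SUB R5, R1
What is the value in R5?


Register state trace:
  MOV R5, 132  → R5 = 132
  MOV R1, 11  → R1 = 11
  SUB R5, R1  → R5 = 132 - 11 = 121
Final: R5 = 121

121


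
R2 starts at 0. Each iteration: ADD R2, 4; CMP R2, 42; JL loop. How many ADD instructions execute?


Loop trace (R2 starts at 0, target 42, step 4):
  ADD #1: R2 = 0 + 4 = 4  → 4 < 42, loop
  ADD #2: R2 = 4 + 4 = 8  → 8 < 42, loop
  ADD #3: R2 = 8 + 4 = 12  → 12 < 42, loop
  ADD #4: R2 = 12 + 4 = 16  → 16 < 42, loop
  ADD #5: R2 = 16 + 4 = 20  → 20 < 42, loop
  ADD #6: R2 = 20 + 4 = 24  → 24 < 42, loop
  ADD #7: R2 = 24 + 4 = 28  → 28 < 42, loop
  ADD #8: R2 = 28 + 4 = 32  → 32 < 42, loop
  ADD #9: R2 = 32 + 4 = 36  → 36 < 42, loop
  ADD #10: R2 = 36 + 4 = 40  → 40 < 42, loop
  ADD #11: R2 = 40 + 4 = 44  → 44 >= 42, exit
Total ADD instructions: 11

11


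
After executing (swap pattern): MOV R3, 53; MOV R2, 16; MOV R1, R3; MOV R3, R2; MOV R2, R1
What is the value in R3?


Register state trace (swap pattern):
  MOV R3, 53  → R3 = 53
  MOV R2, 16  → R2 = 16
  MOV R1, R3  → R1 = 53  (save R3)
  MOV R3, R2  → R3 = 16  (R3 gets R2's value)
  MOV R2, R1  → R2 = 53  (R2 gets saved value)
Final: R3 = 16

16


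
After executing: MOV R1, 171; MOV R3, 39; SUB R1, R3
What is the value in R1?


Register state trace:
  MOV R1, 171  → R1 = 171
  MOV R3, 39  → R3 = 39
  SUB R1, R3  → R1 = 171 - 39 = 132
Final: R1 = 132

132


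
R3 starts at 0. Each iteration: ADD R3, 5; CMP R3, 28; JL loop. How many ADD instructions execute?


Loop trace (R3 starts at 0, target 28, step 5):
  ADD #1: R3 = 0 + 5 = 5  → 5 < 28, loop
  ADD #2: R3 = 5 + 5 = 10  → 10 < 28, loop
  ADD #3: R3 = 10 + 5 = 15  → 15 < 28, loop
  ADD #4: R3 = 15 + 5 = 20  → 20 < 28, loop
  ADD #5: R3 = 20 + 5 = 25  → 25 < 28, loop
  ADD #6: R3 = 25 + 5 = 30  → 30 >= 28, exit
Total ADD instructions: 6

6


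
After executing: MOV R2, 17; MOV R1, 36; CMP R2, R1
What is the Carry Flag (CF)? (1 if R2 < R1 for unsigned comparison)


Register state trace:
  MOV R2, 17  → R2 = 17
  MOV R1, 36  → R1 = 36
  CMP R2, R1  → unsigned 17 - 36: borrow occurs
  17 < 36, so CF = 1
CF = 1

1


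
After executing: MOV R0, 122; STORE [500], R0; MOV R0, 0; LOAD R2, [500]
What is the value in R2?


Register and memory trace:
  MOV R0, 122  → R0 = 122
  STORE [500], R0  → mem[500] = 122
  MOV R0, 0  → R0 = 0
  LOAD R2, [500]  → R2 = mem[500] = 122
Final: R2 = 122

122


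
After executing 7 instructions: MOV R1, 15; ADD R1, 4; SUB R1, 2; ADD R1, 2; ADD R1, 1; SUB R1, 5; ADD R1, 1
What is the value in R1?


Register state trace:
  MOV R1, 15  → R1 = 15
  ADD R1, 4  → R1 = 15 + 4 = 19
  SUB R1, 2  → R1 = 19 - 2 = 17
  ADD R1, 2  → R1 = 17 + 2 = 19
  ADD R1, 1  → R1 = 19 + 1 = 20
  SUB R1, 5  → R1 = 20 - 5 = 15
  ADD R1, 1  → R1 = 15 + 1 = 16
Final: R1 = 16

16


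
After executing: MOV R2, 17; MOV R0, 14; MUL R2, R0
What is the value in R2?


Register state trace:
  MOV R2, 17  → R2 = 17
  MOV R0, 14  → R0 = 14
  MUL R2, R0  → R2 = 17 * 14 = 238
Final: R2 = 238

238


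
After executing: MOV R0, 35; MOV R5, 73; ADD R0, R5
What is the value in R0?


Register state trace:
  MOV R0, 35  → R0 = 35
  MOV R5, 73  → R5 = 73
  ADD R0, R5  → R0 = 35 + 73 = 108
Final: R0 = 108

108


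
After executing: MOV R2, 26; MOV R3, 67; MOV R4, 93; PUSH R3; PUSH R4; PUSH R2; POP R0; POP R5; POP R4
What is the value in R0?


Stack trace (top is rightmost):
  MOV R2, 26  → R2 = 26
  MOV R3, 67  → R3 = 67
  MOV R4, 93  → R4 = 93
  PUSH R3  → stack: [67]
  PUSH R4  → stack: [67, 93]
  PUSH R2  → stack: [67, 93, 26]
  POP R0  → R0 = 26, stack: [67, 93]
  POP R5  → R5 = 93, stack: [67]
  POP R4  → R4 = 67, stack: []
Final: R0 = 26

26


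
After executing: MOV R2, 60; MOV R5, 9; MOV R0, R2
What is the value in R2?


Register state trace:
  MOV R2, 60  → R2 = 60
  MOV R5, 9  → R5 = 9
  MOV R0, R2  → R0 = 60
Final: R2 = 60

60


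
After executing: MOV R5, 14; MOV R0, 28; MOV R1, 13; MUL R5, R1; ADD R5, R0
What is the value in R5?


Register state trace:
  MOV R5, 14  → R5 = 14
  MOV R0, 28  → R0 = 28
  MOV R1, 13  → R1 = 13
  MUL R5, R1  → R5 = 14 * 13 = 182
  ADD R5, R0  → R5 = 182 + 28 = 210
Final: R5 = 210

210


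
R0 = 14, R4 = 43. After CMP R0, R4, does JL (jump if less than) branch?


Trace:
  R0 = 14, R4 = 43
  CMP R0, R4  → compares 14 vs 43
  JL checks: is 14 less than 43?
  14 < 43, so condition is true
Branch taken: Yes

Yes


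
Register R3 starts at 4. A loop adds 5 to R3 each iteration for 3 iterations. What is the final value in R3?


Starting value: R3 = 4
  Iter 1: R3 = 4 + 5 = 9
  Iter 2: R3 = 9 + 5 = 14
  Iter 3: R3 = 14 + 5 = 19
Final: R3 = 19

19


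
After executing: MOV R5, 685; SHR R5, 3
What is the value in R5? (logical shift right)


Register state trace:
  MOV R5, 685  → R5 = 685
  SHR R5, 3  → R5 = 685 >> 3 = 685 // 2^3 = 85
Final: R5 = 85

85


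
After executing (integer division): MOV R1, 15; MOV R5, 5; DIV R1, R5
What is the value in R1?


Register state trace:
  MOV R1, 15  → R1 = 15
  MOV R5, 5  → R5 = 5
  DIV R1, R5  → R1 = 15 // 5 = 3
Final: R1 = 3

3


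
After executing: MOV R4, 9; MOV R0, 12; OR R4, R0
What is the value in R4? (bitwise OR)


Register state trace:
  MOV R4, 9  → R4 = 9 (0b00001001)
  MOV R0, 12  → R0 = 12 (0b00001100)
  OR R4, R0   → R4 = 9 OR 12 = 13 (0b00001101)
Final: R4 = 13

13


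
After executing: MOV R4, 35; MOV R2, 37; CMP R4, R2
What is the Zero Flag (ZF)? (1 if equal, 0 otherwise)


Register state trace:
  MOV R4, 35  → R4 = 35
  MOV R2, 37  → R2 = 37
  CMP R4, R2  → computes 35 - 37 = -2
  Result is nonzero, so values are not equal
ZF = 0

0


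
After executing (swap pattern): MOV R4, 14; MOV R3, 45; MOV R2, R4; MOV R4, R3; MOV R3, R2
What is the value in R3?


Register state trace (swap pattern):
  MOV R4, 14  → R4 = 14
  MOV R3, 45  → R3 = 45
  MOV R2, R4  → R2 = 14  (save R4)
  MOV R4, R3  → R4 = 45  (R4 gets R3's value)
  MOV R3, R2  → R3 = 14  (R3 gets saved value)
Final: R3 = 14

14


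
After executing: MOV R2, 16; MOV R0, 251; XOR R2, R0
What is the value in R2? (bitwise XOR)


Register state trace:
  MOV R2, 16  → R2 = 16 (0b00010000)
  MOV R0, 251  → R0 = 251 (0b11111011)
  XOR R2, R0  → R2 = 16 XOR 251 = 235 (0b11101011)
Final: R2 = 235

235


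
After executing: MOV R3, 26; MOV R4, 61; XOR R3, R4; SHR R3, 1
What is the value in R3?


Register state trace:
  MOV R3, 26  → R3 = 26 (0b00011010)
  MOV R4, 61  → R4 = 61 (0b00111101)
  XOR R3, R4  → R3 = 26 XOR 61 = 39 (0b00100111)
  SHR R3, 1  → R3 = 39 >> 1 = 19
Final: R3 = 19

19


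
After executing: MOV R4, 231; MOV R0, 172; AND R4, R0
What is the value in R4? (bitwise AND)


Register state trace:
  MOV R4, 231  → R4 = 231 (0b11100111)
  MOV R0, 172  → R0 = 172 (0b10101100)
  AND R4, R0  → R4 = 231 AND 172 = 164 (0b10100100)
Final: R4 = 164

164


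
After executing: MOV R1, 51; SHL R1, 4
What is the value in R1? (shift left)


Register state trace:
  MOV R1, 51  → R1 = 51
  SHL R1, 4  → R1 = 51 << 4 = 51 * 2^4 = 816
Final: R1 = 816

816


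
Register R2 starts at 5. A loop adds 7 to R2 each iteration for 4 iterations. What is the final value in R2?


Starting value: R2 = 5
  Iter 1: R2 = 5 + 7 = 12
  Iter 2: R2 = 12 + 7 = 19
  Iter 3: R2 = 19 + 7 = 26
  Iter 4: R2 = 26 + 7 = 33
Final: R2 = 33

33


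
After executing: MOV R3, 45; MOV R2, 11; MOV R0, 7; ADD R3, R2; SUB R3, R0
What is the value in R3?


Register state trace:
  MOV R3, 45  → R3 = 45
  MOV R2, 11  → R2 = 11
  MOV R0, 7  → R0 = 7
  ADD R3, R2  → R3 = 45 + 11 = 56
  SUB R3, R0  → R3 = 56 - 7 = 49
Final: R3 = 49

49


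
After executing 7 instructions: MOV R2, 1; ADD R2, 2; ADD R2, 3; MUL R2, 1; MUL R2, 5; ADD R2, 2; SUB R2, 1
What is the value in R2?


Register state trace:
  MOV R2, 1  → R2 = 1
  ADD R2, 2  → R2 = 1 + 2 = 3
  ADD R2, 3  → R2 = 3 + 3 = 6
  MUL R2, 1  → R2 = 6 * 1 = 6
  MUL R2, 5  → R2 = 6 * 5 = 30
  ADD R2, 2  → R2 = 30 + 2 = 32
  SUB R2, 1  → R2 = 32 - 1 = 31
Final: R2 = 31

31


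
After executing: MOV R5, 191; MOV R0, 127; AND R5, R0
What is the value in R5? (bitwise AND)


Register state trace:
  MOV R5, 191  → R5 = 191 (0b10111111)
  MOV R0, 127  → R0 = 127 (0b01111111)
  AND R5, R0  → R5 = 191 AND 127 = 63 (0b00111111)
Final: R5 = 63

63


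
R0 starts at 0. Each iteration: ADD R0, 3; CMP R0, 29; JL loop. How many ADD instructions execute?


Loop trace (R0 starts at 0, target 29, step 3):
  ADD #1: R0 = 0 + 3 = 3  → 3 < 29, loop
  ADD #2: R0 = 3 + 3 = 6  → 6 < 29, loop
  ADD #3: R0 = 6 + 3 = 9  → 9 < 29, loop
  ADD #4: R0 = 9 + 3 = 12  → 12 < 29, loop
  ADD #5: R0 = 12 + 3 = 15  → 15 < 29, loop
  ADD #6: R0 = 15 + 3 = 18  → 18 < 29, loop
  ADD #7: R0 = 18 + 3 = 21  → 21 < 29, loop
  ADD #8: R0 = 21 + 3 = 24  → 24 < 29, loop
  ADD #9: R0 = 24 + 3 = 27  → 27 < 29, loop
  ADD #10: R0 = 27 + 3 = 30  → 30 >= 29, exit
Total ADD instructions: 10

10


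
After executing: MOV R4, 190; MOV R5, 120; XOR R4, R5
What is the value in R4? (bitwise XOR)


Register state trace:
  MOV R4, 190  → R4 = 190 (0b10111110)
  MOV R5, 120  → R5 = 120 (0b01111000)
  XOR R4, R5  → R4 = 190 XOR 120 = 198 (0b11000110)
Final: R4 = 198

198


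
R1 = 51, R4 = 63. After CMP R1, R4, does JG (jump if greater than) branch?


Trace:
  R1 = 51, R4 = 63
  CMP R1, R4  → compares 51 vs 63
  JG checks: is 51 greater than 63?
  51 < 63, so condition is false
Branch taken: No

No


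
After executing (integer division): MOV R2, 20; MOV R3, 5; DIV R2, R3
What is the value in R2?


Register state trace:
  MOV R2, 20  → R2 = 20
  MOV R3, 5  → R3 = 5
  DIV R2, R3  → R2 = 20 // 5 = 4
Final: R2 = 4

4


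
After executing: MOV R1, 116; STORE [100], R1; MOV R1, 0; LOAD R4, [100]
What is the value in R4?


Register and memory trace:
  MOV R1, 116  → R1 = 116
  STORE [100], R1  → mem[100] = 116
  MOV R1, 0  → R1 = 0
  LOAD R4, [100]  → R4 = mem[100] = 116
Final: R4 = 116

116


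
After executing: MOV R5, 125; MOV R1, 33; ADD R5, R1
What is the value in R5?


Register state trace:
  MOV R5, 125  → R5 = 125
  MOV R1, 33  → R1 = 33
  ADD R5, R1  → R5 = 125 + 33 = 158
Final: R5 = 158

158


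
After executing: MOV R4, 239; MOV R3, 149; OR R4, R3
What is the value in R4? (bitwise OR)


Register state trace:
  MOV R4, 239  → R4 = 239 (0b11101111)
  MOV R3, 149  → R3 = 149 (0b10010101)
  OR R4, R3   → R4 = 239 OR 149 = 255 (0b11111111)
Final: R4 = 255

255


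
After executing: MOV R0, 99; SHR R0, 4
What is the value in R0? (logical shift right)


Register state trace:
  MOV R0, 99  → R0 = 99
  SHR R0, 4  → R0 = 99 >> 4 = 99 // 2^4 = 6
Final: R0 = 6

6


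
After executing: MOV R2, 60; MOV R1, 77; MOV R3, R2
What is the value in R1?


Register state trace:
  MOV R2, 60  → R2 = 60
  MOV R1, 77  → R1 = 77
  MOV R3, R2  → R3 = 60
Final: R1 = 77

77


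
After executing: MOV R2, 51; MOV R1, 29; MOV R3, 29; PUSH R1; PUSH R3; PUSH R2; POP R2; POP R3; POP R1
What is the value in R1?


Stack trace (top is rightmost):
  MOV R2, 51  → R2 = 51
  MOV R1, 29  → R1 = 29
  MOV R3, 29  → R3 = 29
  PUSH R1  → stack: [29]
  PUSH R3  → stack: [29, 29]
  PUSH R2  → stack: [29, 29, 51]
  POP R2  → R2 = 51, stack: [29, 29]
  POP R3  → R3 = 29, stack: [29]
  POP R1  → R1 = 29, stack: []
Final: R1 = 29

29


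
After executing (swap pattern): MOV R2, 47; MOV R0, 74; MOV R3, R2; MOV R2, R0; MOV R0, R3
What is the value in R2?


Register state trace (swap pattern):
  MOV R2, 47  → R2 = 47
  MOV R0, 74  → R0 = 74
  MOV R3, R2  → R3 = 47  (save R2)
  MOV R2, R0  → R2 = 74  (R2 gets R0's value)
  MOV R0, R3  → R0 = 47  (R0 gets saved value)
Final: R2 = 74

74


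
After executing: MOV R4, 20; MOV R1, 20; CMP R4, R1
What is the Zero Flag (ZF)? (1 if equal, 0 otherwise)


Register state trace:
  MOV R4, 20  → R4 = 20
  MOV R1, 20  → R1 = 20
  CMP R4, R1  → computes 20 - 20 = 0
  Result is zero, so values are equal
ZF = 1

1


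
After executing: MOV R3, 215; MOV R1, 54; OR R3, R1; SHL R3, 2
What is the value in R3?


Register state trace:
  MOV R3, 215  → R3 = 215 (0b11010111)
  MOV R1, 54  → R1 = 54 (0b00110110)
  OR R3, R1  → R3 = 215 OR 54 = 247 (0b11110111)
  SHL R3, 2  → R3 = 247 << 2 = 988
Final: R3 = 988

988


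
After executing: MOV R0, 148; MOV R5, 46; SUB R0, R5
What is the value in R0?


Register state trace:
  MOV R0, 148  → R0 = 148
  MOV R5, 46  → R5 = 46
  SUB R0, R5  → R0 = 148 - 46 = 102
Final: R0 = 102

102


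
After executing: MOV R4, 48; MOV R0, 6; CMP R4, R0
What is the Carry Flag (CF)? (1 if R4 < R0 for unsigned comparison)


Register state trace:
  MOV R4, 48  → R4 = 48
  MOV R0, 6  → R0 = 6
  CMP R4, R0  → unsigned 48 - 6: no borrow
  48 >= 6, so CF = 0
CF = 0

0


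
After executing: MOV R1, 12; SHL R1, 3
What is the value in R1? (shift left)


Register state trace:
  MOV R1, 12  → R1 = 12
  SHL R1, 3  → R1 = 12 << 3 = 12 * 2^3 = 96
Final: R1 = 96

96


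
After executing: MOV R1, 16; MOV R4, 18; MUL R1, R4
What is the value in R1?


Register state trace:
  MOV R1, 16  → R1 = 16
  MOV R4, 18  → R4 = 18
  MUL R1, R4  → R1 = 16 * 18 = 288
Final: R1 = 288

288


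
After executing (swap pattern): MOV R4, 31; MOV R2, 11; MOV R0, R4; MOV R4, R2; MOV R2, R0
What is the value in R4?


Register state trace (swap pattern):
  MOV R4, 31  → R4 = 31
  MOV R2, 11  → R2 = 11
  MOV R0, R4  → R0 = 31  (save R4)
  MOV R4, R2  → R4 = 11  (R4 gets R2's value)
  MOV R2, R0  → R2 = 31  (R2 gets saved value)
Final: R4 = 11

11


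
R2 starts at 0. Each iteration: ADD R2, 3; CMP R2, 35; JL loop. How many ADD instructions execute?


Loop trace (R2 starts at 0, target 35, step 3):
  ADD #1: R2 = 0 + 3 = 3  → 3 < 35, loop
  ADD #2: R2 = 3 + 3 = 6  → 6 < 35, loop
  ADD #3: R2 = 6 + 3 = 9  → 9 < 35, loop
  ADD #4: R2 = 9 + 3 = 12  → 12 < 35, loop
  ADD #5: R2 = 12 + 3 = 15  → 15 < 35, loop
  ADD #6: R2 = 15 + 3 = 18  → 18 < 35, loop
  ADD #7: R2 = 18 + 3 = 21  → 21 < 35, loop
  ADD #8: R2 = 21 + 3 = 24  → 24 < 35, loop
  ADD #9: R2 = 24 + 3 = 27  → 27 < 35, loop
  ADD #10: R2 = 27 + 3 = 30  → 30 < 35, loop
  ADD #11: R2 = 30 + 3 = 33  → 33 < 35, loop
  ADD #12: R2 = 33 + 3 = 36  → 36 >= 35, exit
Total ADD instructions: 12

12


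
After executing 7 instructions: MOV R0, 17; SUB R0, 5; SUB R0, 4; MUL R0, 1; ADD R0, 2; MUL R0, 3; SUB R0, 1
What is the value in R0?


Register state trace:
  MOV R0, 17  → R0 = 17
  SUB R0, 5  → R0 = 17 - 5 = 12
  SUB R0, 4  → R0 = 12 - 4 = 8
  MUL R0, 1  → R0 = 8 * 1 = 8
  ADD R0, 2  → R0 = 8 + 2 = 10
  MUL R0, 3  → R0 = 10 * 3 = 30
  SUB R0, 1  → R0 = 30 - 1 = 29
Final: R0 = 29

29


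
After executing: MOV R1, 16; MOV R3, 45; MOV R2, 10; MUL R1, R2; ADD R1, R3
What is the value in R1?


Register state trace:
  MOV R1, 16  → R1 = 16
  MOV R3, 45  → R3 = 45
  MOV R2, 10  → R2 = 10
  MUL R1, R2  → R1 = 16 * 10 = 160
  ADD R1, R3  → R1 = 160 + 45 = 205
Final: R1 = 205

205


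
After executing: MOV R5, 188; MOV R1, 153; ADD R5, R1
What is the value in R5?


Register state trace:
  MOV R5, 188  → R5 = 188
  MOV R1, 153  → R1 = 153
  ADD R5, R1  → R5 = 188 + 153 = 341
Final: R5 = 341

341


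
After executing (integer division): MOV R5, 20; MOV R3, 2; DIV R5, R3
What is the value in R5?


Register state trace:
  MOV R5, 20  → R5 = 20
  MOV R3, 2  → R3 = 2
  DIV R5, R3  → R5 = 20 // 2 = 10
Final: R5 = 10

10


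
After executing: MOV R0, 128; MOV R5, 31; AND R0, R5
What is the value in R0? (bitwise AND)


Register state trace:
  MOV R0, 128  → R0 = 128 (0b10000000)
  MOV R5, 31  → R5 = 31 (0b00011111)
  AND R0, R5  → R0 = 128 AND 31 = 0 (0b00000000)
Final: R0 = 0

0


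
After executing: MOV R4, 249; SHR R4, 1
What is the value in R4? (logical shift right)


Register state trace:
  MOV R4, 249  → R4 = 249
  SHR R4, 1  → R4 = 249 >> 1 = 249 // 2^1 = 124
Final: R4 = 124

124


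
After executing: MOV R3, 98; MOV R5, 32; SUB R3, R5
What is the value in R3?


Register state trace:
  MOV R3, 98  → R3 = 98
  MOV R5, 32  → R5 = 32
  SUB R3, R5  → R3 = 98 - 32 = 66
Final: R3 = 66

66


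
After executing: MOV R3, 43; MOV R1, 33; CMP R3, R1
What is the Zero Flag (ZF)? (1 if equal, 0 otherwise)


Register state trace:
  MOV R3, 43  → R3 = 43
  MOV R1, 33  → R1 = 33
  CMP R3, R1  → computes 43 - 33 = 10
  Result is nonzero, so values are not equal
ZF = 0

0


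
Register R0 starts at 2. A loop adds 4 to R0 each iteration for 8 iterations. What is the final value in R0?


Starting value: R0 = 2
  Iter 1: R0 = 2 + 4 = 6
  Iter 2: R0 = 6 + 4 = 10
  Iter 3: R0 = 10 + 4 = 14
  Iter 4: R0 = 14 + 4 = 18
  Iter 5: R0 = 18 + 4 = 22
  Iter 6: R0 = 22 + 4 = 26
  Iter 7: R0 = 26 + 4 = 30
  Iter 8: R0 = 30 + 4 = 34
Final: R0 = 34

34


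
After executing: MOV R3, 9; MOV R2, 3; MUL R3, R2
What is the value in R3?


Register state trace:
  MOV R3, 9  → R3 = 9
  MOV R2, 3  → R2 = 3
  MUL R3, R2  → R3 = 9 * 3 = 27
Final: R3 = 27

27


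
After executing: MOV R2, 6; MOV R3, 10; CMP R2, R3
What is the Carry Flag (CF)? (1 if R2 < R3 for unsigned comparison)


Register state trace:
  MOV R2, 6  → R2 = 6
  MOV R3, 10  → R3 = 10
  CMP R2, R3  → unsigned 6 - 10: borrow occurs
  6 < 10, so CF = 1
CF = 1

1


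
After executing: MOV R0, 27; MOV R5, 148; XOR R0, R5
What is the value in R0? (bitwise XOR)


Register state trace:
  MOV R0, 27  → R0 = 27 (0b00011011)
  MOV R5, 148  → R5 = 148 (0b10010100)
  XOR R0, R5  → R0 = 27 XOR 148 = 143 (0b10001111)
Final: R0 = 143

143


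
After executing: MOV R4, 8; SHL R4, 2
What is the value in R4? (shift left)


Register state trace:
  MOV R4, 8  → R4 = 8
  SHL R4, 2  → R4 = 8 << 2 = 8 * 2^2 = 32
Final: R4 = 32

32


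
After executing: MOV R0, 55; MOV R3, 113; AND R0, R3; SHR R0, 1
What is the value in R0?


Register state trace:
  MOV R0, 55  → R0 = 55 (0b00110111)
  MOV R3, 113  → R3 = 113 (0b01110001)
  AND R0, R3  → R0 = 55 AND 113 = 49 (0b00110001)
  SHR R0, 1  → R0 = 49 >> 1 = 24
Final: R0 = 24

24


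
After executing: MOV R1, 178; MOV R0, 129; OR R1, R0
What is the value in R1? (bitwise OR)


Register state trace:
  MOV R1, 178  → R1 = 178 (0b10110010)
  MOV R0, 129  → R0 = 129 (0b10000001)
  OR R1, R0   → R1 = 178 OR 129 = 179 (0b10110011)
Final: R1 = 179

179


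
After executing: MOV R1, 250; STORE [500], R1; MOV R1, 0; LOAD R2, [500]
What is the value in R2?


Register and memory trace:
  MOV R1, 250  → R1 = 250
  STORE [500], R1  → mem[500] = 250
  MOV R1, 0  → R1 = 0
  LOAD R2, [500]  → R2 = mem[500] = 250
Final: R2 = 250

250


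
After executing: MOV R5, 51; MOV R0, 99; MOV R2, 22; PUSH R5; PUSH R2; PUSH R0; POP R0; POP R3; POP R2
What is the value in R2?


Stack trace (top is rightmost):
  MOV R5, 51  → R5 = 51
  MOV R0, 99  → R0 = 99
  MOV R2, 22  → R2 = 22
  PUSH R5  → stack: [51]
  PUSH R2  → stack: [51, 22]
  PUSH R0  → stack: [51, 22, 99]
  POP R0  → R0 = 99, stack: [51, 22]
  POP R3  → R3 = 22, stack: [51]
  POP R2  → R2 = 51, stack: []
Final: R2 = 51

51


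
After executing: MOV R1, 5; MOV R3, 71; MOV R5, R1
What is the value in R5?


Register state trace:
  MOV R1, 5  → R1 = 5
  MOV R3, 71  → R3 = 71
  MOV R5, R1  → R5 = 5
Final: R5 = 5

5


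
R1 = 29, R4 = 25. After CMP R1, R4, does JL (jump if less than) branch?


Trace:
  R1 = 29, R4 = 25
  CMP R1, R4  → compares 29 vs 25
  JL checks: is 29 less than 25?
  29 > 25, so condition is false
Branch taken: No

No


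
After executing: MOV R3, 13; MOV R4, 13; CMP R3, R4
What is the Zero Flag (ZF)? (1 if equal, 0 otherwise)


Register state trace:
  MOV R3, 13  → R3 = 13
  MOV R4, 13  → R4 = 13
  CMP R3, R4  → computes 13 - 13 = 0
  Result is zero, so values are equal
ZF = 1

1


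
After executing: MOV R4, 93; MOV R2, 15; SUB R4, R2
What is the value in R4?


Register state trace:
  MOV R4, 93  → R4 = 93
  MOV R2, 15  → R2 = 15
  SUB R4, R2  → R4 = 93 - 15 = 78
Final: R4 = 78

78


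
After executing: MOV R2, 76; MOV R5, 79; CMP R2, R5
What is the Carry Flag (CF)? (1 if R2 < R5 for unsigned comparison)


Register state trace:
  MOV R2, 76  → R2 = 76
  MOV R5, 79  → R5 = 79
  CMP R2, R5  → unsigned 76 - 79: borrow occurs
  76 < 79, so CF = 1
CF = 1

1


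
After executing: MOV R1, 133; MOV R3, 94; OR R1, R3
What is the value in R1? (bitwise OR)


Register state trace:
  MOV R1, 133  → R1 = 133 (0b10000101)
  MOV R3, 94  → R3 = 94 (0b01011110)
  OR R1, R3   → R1 = 133 OR 94 = 223 (0b11011111)
Final: R1 = 223

223


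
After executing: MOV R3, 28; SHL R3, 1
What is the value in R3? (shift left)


Register state trace:
  MOV R3, 28  → R3 = 28
  SHL R3, 1  → R3 = 28 << 1 = 28 * 2^1 = 56
Final: R3 = 56

56


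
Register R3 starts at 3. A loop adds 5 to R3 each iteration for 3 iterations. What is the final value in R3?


Starting value: R3 = 3
  Iter 1: R3 = 3 + 5 = 8
  Iter 2: R3 = 8 + 5 = 13
  Iter 3: R3 = 13 + 5 = 18
Final: R3 = 18

18


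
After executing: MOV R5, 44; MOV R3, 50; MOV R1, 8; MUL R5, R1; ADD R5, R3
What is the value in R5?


Register state trace:
  MOV R5, 44  → R5 = 44
  MOV R3, 50  → R3 = 50
  MOV R1, 8  → R1 = 8
  MUL R5, R1  → R5 = 44 * 8 = 352
  ADD R5, R3  → R5 = 352 + 50 = 402
Final: R5 = 402

402


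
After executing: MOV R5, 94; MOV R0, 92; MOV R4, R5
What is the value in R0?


Register state trace:
  MOV R5, 94  → R5 = 94
  MOV R0, 92  → R0 = 92
  MOV R4, R5  → R4 = 94
Final: R0 = 92

92


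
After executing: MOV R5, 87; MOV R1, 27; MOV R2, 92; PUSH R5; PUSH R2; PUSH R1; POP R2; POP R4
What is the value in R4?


Stack trace (top is rightmost):
  MOV R5, 87  → R5 = 87
  MOV R1, 27  → R1 = 27
  MOV R2, 92  → R2 = 92
  PUSH R5  → stack: [87]
  PUSH R2  → stack: [87, 92]
  PUSH R1  → stack: [87, 92, 27]
  POP R2  → R2 = 27, stack: [87, 92]
  POP R4  → R4 = 92, stack: [87]
Final: R4 = 92

92


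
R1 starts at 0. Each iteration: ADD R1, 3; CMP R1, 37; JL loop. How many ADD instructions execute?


Loop trace (R1 starts at 0, target 37, step 3):
  ADD #1: R1 = 0 + 3 = 3  → 3 < 37, loop
  ADD #2: R1 = 3 + 3 = 6  → 6 < 37, loop
  ADD #3: R1 = 6 + 3 = 9  → 9 < 37, loop
  ADD #4: R1 = 9 + 3 = 12  → 12 < 37, loop
  ADD #5: R1 = 12 + 3 = 15  → 15 < 37, loop
  ADD #6: R1 = 15 + 3 = 18  → 18 < 37, loop
  ADD #7: R1 = 18 + 3 = 21  → 21 < 37, loop
  ADD #8: R1 = 21 + 3 = 24  → 24 < 37, loop
  ADD #9: R1 = 24 + 3 = 27  → 27 < 37, loop
  ADD #10: R1 = 27 + 3 = 30  → 30 < 37, loop
  ADD #11: R1 = 30 + 3 = 33  → 33 < 37, loop
  ADD #12: R1 = 33 + 3 = 36  → 36 < 37, loop
  ADD #13: R1 = 36 + 3 = 39  → 39 >= 37, exit
Total ADD instructions: 13

13


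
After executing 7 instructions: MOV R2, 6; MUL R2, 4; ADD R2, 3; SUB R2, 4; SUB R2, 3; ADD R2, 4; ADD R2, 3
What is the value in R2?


Register state trace:
  MOV R2, 6  → R2 = 6
  MUL R2, 4  → R2 = 6 * 4 = 24
  ADD R2, 3  → R2 = 24 + 3 = 27
  SUB R2, 4  → R2 = 27 - 4 = 23
  SUB R2, 3  → R2 = 23 - 3 = 20
  ADD R2, 4  → R2 = 20 + 4 = 24
  ADD R2, 3  → R2 = 24 + 3 = 27
Final: R2 = 27

27


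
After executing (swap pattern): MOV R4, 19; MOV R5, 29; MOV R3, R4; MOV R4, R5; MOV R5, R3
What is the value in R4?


Register state trace (swap pattern):
  MOV R4, 19  → R4 = 19
  MOV R5, 29  → R5 = 29
  MOV R3, R4  → R3 = 19  (save R4)
  MOV R4, R5  → R4 = 29  (R4 gets R5's value)
  MOV R5, R3  → R5 = 19  (R5 gets saved value)
Final: R4 = 29

29


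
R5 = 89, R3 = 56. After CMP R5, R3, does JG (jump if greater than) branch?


Trace:
  R5 = 89, R3 = 56
  CMP R5, R3  → compares 89 vs 56
  JG checks: is 89 greater than 56?
  89 > 56, so condition is true
Branch taken: Yes

Yes
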